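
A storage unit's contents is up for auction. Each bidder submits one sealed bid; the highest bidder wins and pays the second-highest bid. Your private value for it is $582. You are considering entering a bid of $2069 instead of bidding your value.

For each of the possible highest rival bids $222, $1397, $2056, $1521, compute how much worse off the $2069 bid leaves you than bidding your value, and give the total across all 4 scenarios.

The deviation costs you only when the competing bid falls strictly between $582 and $2069; elsewhere both bids give the same outcome.
$222: outcomes coincide → loss $0.
$1397: truthful payoff $0, deviation payoff −$815 → loss $815.
$2056: truthful payoff $0, deviation payoff −$1474 → loss $1474.
$1521: truthful payoff $0, deviation payoff −$939 → loss $939.
Total loss = $815 + $1474 + $939 = $3228.

$3228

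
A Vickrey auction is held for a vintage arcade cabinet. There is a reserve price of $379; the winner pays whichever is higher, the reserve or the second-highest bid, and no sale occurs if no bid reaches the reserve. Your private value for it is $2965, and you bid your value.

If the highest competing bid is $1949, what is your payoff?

$1016

Your bid $2965 is the highest and exceeds the reserve.
Price = max(second-highest bid, reserve) = max($1949, $379) = $1949.
Payoff = $2965 − $1949 = $1016.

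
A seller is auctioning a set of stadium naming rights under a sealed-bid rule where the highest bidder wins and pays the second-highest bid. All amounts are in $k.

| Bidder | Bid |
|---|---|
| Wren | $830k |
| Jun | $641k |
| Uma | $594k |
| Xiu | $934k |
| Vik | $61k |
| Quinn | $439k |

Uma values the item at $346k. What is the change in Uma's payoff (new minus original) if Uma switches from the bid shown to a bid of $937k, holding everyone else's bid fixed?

−$588k

The highest bid among the other bidders is $934k; Uma's bid doesn't change that.
Original bid $594k: Uma is not highest (top rival bid is $934k); payoff $0k.
Alternative bid $937k: Uma is highest, pays the top rival bid $934k; payoff $346k − $934k = −$588k.
Change in payoff = −$588k − ($0k) = −$588k.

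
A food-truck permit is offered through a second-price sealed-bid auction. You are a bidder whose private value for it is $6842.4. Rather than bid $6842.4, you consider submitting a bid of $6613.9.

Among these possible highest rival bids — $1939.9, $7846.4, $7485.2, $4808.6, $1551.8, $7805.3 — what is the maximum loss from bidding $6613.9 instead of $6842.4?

$0

$1939.9: same outcome either way → loss $0.
$7846.4: same outcome either way → loss $0.
$7485.2: same outcome either way → loss $0.
$4808.6: same outcome either way → loss $0.
$1551.8: same outcome either way → loss $0.
$7805.3: same outcome either way → loss $0.
Maximum loss: $0.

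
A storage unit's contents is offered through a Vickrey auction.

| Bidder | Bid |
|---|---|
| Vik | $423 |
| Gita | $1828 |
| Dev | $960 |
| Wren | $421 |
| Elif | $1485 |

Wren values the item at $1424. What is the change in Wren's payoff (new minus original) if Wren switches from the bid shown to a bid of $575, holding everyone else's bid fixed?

The highest bid among the other bidders is $1828; Wren's bid doesn't change that.
Original bid $421: Wren is not highest (top rival bid is $1828); payoff $0.
Alternative bid $575: Wren is not highest (top rival bid is $1828); payoff $0.
Change in payoff = $0 − ($0) = $0.

$0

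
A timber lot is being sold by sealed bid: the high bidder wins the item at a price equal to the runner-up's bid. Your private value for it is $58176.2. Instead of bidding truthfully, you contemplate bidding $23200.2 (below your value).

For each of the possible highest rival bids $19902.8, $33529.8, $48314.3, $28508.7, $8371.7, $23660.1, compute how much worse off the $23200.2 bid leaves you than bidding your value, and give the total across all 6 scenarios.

The deviation costs you only when the competing bid falls strictly between $23200.2 and $58176.2; elsewhere both bids give the same outcome.
$19902.8: outcomes coincide → loss $0.
$33529.8: truthful payoff $24646.4, deviation payoff $0 → loss $24646.4.
$48314.3: truthful payoff $9861.9, deviation payoff $0 → loss $9861.9.
$28508.7: truthful payoff $29667.5, deviation payoff $0 → loss $29667.5.
$8371.7: outcomes coincide → loss $0.
$23660.1: truthful payoff $34516.1, deviation payoff $0 → loss $34516.1.
Total loss = $24646.4 + $9861.9 + $29667.5 + $34516.1 = $98691.9.

$98691.9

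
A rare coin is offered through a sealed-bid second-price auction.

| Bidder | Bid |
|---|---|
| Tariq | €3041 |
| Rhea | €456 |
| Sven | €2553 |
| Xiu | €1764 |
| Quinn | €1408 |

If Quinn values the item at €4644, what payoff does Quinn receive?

€0

Highest bid: Tariq at €3041, so Tariq wins.
Second-highest bid: Sven at €2553 — that is the price the winner pays.
Quinn did not win, so Quinn pays nothing and receives nothing: payoff €0.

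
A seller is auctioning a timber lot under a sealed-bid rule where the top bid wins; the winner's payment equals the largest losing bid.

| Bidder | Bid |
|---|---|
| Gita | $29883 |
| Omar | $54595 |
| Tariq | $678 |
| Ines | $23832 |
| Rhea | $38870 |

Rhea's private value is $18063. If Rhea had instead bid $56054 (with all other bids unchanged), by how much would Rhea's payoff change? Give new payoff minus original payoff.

The highest bid among the other bidders is $54595; Rhea's bid doesn't change that.
Original bid $38870: Rhea is not highest (top rival bid is $54595); payoff $0.
Alternative bid $56054: Rhea is highest, pays the top rival bid $54595; payoff $18063 − $54595 = −$36532.
Change in payoff = −$36532 − ($0) = −$36532.

−$36532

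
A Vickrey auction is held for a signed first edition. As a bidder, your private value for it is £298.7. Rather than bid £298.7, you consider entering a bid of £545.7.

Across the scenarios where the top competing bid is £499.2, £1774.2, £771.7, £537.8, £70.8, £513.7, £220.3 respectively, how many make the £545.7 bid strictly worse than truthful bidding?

The deviation hurts exactly when the highest competing bid lies strictly between £298.7 and £545.7 — overbidding then wins at a price above your value.
£499.2: inside the interval → strictly worse (loss £200.5).
£1774.2: above both → same outcome either way.
£771.7: above both → same outcome either way.
£537.8: inside the interval → strictly worse (loss £239.1).
£70.8: below both → same outcome either way.
£513.7: inside the interval → strictly worse (loss £215).
£220.3: below both → same outcome either way.
Count: 3.

3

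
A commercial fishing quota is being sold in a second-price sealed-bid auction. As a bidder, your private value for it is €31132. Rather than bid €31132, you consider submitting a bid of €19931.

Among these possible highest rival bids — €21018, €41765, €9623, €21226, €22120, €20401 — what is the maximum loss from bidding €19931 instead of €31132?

€21018: truthful gives €10114, deviation gives €0 → loss €10114.
€41765: same outcome either way → loss €0.
€9623: same outcome either way → loss €0.
€21226: truthful gives €9906, deviation gives €0 → loss €9906.
€22120: truthful gives €9012, deviation gives €0 → loss €9012.
€20401: truthful gives €10731, deviation gives €0 → loss €10731.
Maximum loss: €10731.

€10731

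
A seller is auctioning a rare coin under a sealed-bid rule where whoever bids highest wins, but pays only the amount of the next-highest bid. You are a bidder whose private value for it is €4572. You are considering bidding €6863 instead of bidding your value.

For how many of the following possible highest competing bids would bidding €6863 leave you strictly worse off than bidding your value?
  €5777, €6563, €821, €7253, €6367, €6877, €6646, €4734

The deviation hurts exactly when the highest competing bid lies strictly between €4572 and €6863 — overbidding then wins at a price above your value.
€5777: inside the interval → strictly worse (loss €1205).
€6563: inside the interval → strictly worse (loss €1991).
€821: below both → same outcome either way.
€7253: above both → same outcome either way.
€6367: inside the interval → strictly worse (loss €1795).
€6877: above both → same outcome either way.
€6646: inside the interval → strictly worse (loss €2074).
€4734: inside the interval → strictly worse (loss €162).
Count: 5.

5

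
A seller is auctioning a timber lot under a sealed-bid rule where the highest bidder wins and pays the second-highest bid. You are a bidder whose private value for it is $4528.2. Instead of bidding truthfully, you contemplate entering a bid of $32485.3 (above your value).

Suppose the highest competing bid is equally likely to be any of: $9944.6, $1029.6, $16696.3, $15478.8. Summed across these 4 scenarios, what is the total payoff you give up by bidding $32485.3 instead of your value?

$28535.1

The deviation costs you only when the competing bid falls strictly between $4528.2 and $32485.3; elsewhere both bids give the same outcome.
$9944.6: truthful payoff $0, deviation payoff −$5416.4 → loss $5416.4.
$1029.6: outcomes coincide → loss $0.
$16696.3: truthful payoff $0, deviation payoff −$12168.1 → loss $12168.1.
$15478.8: truthful payoff $0, deviation payoff −$10950.6 → loss $10950.6.
Total loss = $5416.4 + $12168.1 + $10950.6 = $28535.1.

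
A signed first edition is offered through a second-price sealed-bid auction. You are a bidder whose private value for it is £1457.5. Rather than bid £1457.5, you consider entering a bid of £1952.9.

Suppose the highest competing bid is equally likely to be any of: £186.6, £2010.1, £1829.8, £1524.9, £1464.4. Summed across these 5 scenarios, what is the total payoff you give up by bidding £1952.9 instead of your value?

The deviation costs you only when the competing bid falls strictly between £1457.5 and £1952.9; elsewhere both bids give the same outcome.
£186.6: outcomes coincide → loss £0.
£2010.1: outcomes coincide → loss £0.
£1829.8: truthful payoff £0, deviation payoff −£372.3 → loss £372.3.
£1524.9: truthful payoff £0, deviation payoff −£67.4 → loss £67.4.
£1464.4: truthful payoff £0, deviation payoff −£6.9 → loss £6.9.
Total loss = £372.3 + £67.4 + £6.9 = £446.6.
Because the price is fixed by the runner-up's bid, deviating from your value can only change a good outcome into a bad one — never the reverse.

£446.6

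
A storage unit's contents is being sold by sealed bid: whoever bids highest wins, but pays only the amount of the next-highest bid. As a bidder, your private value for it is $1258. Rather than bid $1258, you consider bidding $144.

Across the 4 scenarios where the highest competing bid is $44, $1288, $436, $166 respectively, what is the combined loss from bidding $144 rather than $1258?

$1914

The deviation costs you only when the competing bid falls strictly between $144 and $1258; elsewhere both bids give the same outcome.
$44: outcomes coincide → loss $0.
$1288: outcomes coincide → loss $0.
$436: truthful payoff $822, deviation payoff $0 → loss $822.
$166: truthful payoff $1092, deviation payoff $0 → loss $1092.
Total loss = $822 + $1092 = $1914.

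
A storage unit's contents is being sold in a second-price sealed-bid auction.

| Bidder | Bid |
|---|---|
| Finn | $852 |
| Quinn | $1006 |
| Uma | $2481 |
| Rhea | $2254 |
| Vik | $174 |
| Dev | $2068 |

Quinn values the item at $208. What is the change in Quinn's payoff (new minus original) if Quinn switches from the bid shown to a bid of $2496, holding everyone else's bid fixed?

−$2273

The highest bid among the other bidders is $2481; Quinn's bid doesn't change that.
Original bid $1006: Quinn is not highest (top rival bid is $2481); payoff $0.
Alternative bid $2496: Quinn is highest, pays the top rival bid $2481; payoff $208 − $2481 = −$2273.
Change in payoff = −$2273 − ($0) = −$2273.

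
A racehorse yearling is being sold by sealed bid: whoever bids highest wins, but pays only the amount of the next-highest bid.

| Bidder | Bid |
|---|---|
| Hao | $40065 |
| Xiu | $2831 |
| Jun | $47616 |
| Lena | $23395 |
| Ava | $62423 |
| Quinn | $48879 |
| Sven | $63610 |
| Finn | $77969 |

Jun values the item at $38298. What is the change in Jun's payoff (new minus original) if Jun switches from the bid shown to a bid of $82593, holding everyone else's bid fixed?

−$39671

The highest bid among the other bidders is $77969; Jun's bid doesn't change that.
Original bid $47616: Jun is not highest (top rival bid is $77969); payoff $0.
Alternative bid $82593: Jun is highest, pays the top rival bid $77969; payoff $38298 − $77969 = −$39671.
Change in payoff = −$39671 − ($0) = −$39671.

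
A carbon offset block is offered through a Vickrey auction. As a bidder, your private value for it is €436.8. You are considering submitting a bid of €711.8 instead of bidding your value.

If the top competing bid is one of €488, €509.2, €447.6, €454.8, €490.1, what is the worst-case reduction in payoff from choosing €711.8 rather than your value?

€488: truthful gives €0, deviation gives −€51.2 → loss €51.2.
€509.2: truthful gives €0, deviation gives −€72.4 → loss €72.4.
€447.6: truthful gives €0, deviation gives −€10.8 → loss €10.8.
€454.8: truthful gives €0, deviation gives −€18 → loss €18.
€490.1: truthful gives €0, deviation gives −€53.3 → loss €53.3.
Maximum loss: €72.4.

€72.4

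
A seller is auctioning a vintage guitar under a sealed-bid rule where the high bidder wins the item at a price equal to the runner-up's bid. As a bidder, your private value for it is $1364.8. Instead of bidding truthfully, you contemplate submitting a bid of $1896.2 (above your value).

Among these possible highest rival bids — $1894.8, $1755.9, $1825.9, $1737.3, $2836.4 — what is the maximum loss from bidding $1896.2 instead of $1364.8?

$1894.8: truthful gives $0, deviation gives −$530 → loss $530.
$1755.9: truthful gives $0, deviation gives −$391.1 → loss $391.1.
$1825.9: truthful gives $0, deviation gives −$461.1 → loss $461.1.
$1737.3: truthful gives $0, deviation gives −$372.5 → loss $372.5.
$2836.4: same outcome either way → loss $0.
Maximum loss: $530.

$530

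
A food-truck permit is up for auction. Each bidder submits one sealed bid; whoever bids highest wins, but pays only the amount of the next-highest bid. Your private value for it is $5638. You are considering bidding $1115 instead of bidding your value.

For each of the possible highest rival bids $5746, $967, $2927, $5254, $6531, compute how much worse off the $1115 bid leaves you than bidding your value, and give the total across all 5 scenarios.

The deviation costs you only when the competing bid falls strictly between $1115 and $5638; elsewhere both bids give the same outcome.
$5746: outcomes coincide → loss $0.
$967: outcomes coincide → loss $0.
$2927: truthful payoff $2711, deviation payoff $0 → loss $2711.
$5254: truthful payoff $384, deviation payoff $0 → loss $384.
$6531: outcomes coincide → loss $0.
Total loss = $2711 + $384 = $3095.

$3095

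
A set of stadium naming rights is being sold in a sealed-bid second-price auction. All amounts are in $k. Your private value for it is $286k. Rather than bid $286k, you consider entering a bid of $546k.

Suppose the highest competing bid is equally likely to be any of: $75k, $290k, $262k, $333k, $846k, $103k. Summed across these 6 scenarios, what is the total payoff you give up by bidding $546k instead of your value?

The deviation costs you only when the competing bid falls strictly between $286k and $546k; elsewhere both bids give the same outcome.
$75k: outcomes coincide → loss $0k.
$290k: truthful payoff $0k, deviation payoff −$4k → loss $4k.
$262k: outcomes coincide → loss $0k.
$333k: truthful payoff $0k, deviation payoff −$47k → loss $47k.
$846k: outcomes coincide → loss $0k.
$103k: outcomes coincide → loss $0k.
Total loss = $4k + $47k = $51k.

$51k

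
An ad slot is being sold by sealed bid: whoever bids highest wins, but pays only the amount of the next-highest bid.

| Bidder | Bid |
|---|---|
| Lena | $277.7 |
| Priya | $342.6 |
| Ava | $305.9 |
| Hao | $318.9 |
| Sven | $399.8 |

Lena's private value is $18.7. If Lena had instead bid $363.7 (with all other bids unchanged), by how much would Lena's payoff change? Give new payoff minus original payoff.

The highest bid among the other bidders is $399.8; Lena's bid doesn't change that.
Original bid $277.7: Lena is not highest (top rival bid is $399.8); payoff $0.
Alternative bid $363.7: Lena is not highest (top rival bid is $399.8); payoff $0.
Change in payoff = $0 − ($0) = $0.

$0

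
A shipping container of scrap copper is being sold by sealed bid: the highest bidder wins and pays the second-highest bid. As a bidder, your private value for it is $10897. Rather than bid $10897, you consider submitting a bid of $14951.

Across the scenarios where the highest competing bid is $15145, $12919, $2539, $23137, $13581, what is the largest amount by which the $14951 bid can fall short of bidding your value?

$15145: same outcome either way → loss $0.
$12919: truthful gives $0, deviation gives −$2022 → loss $2022.
$2539: same outcome either way → loss $0.
$23137: same outcome either way → loss $0.
$13581: truthful gives $0, deviation gives −$2684 → loss $2684.
Maximum loss: $2684.

$2684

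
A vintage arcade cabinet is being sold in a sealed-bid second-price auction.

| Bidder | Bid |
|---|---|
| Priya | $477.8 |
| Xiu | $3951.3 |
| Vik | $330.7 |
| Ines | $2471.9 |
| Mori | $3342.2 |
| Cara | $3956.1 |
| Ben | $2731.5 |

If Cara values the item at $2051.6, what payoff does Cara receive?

−$1899.7

Highest bid: Cara at $3956.1, so Cara wins.
Second-highest bid: Xiu at $3951.3 — that is the price the winner pays.
Cara's payoff = value − price = $2051.6 − $3951.3 = −$1899.7.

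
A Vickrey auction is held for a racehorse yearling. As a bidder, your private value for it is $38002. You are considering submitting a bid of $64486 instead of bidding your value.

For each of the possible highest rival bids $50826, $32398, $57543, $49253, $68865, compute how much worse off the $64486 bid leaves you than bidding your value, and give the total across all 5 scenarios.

$43616

The deviation costs you only when the competing bid falls strictly between $38002 and $64486; elsewhere both bids give the same outcome.
$50826: truthful payoff $0, deviation payoff −$12824 → loss $12824.
$32398: outcomes coincide → loss $0.
$57543: truthful payoff $0, deviation payoff −$19541 → loss $19541.
$49253: truthful payoff $0, deviation payoff −$11251 → loss $11251.
$68865: outcomes coincide → loss $0.
Total loss = $12824 + $19541 + $11251 = $43616.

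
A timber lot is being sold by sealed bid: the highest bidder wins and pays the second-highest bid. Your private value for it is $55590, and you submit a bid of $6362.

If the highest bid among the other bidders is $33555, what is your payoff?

$0

Your bid $6362 is below the highest competing bid $33555, so you lose.
A losing bidder pays nothing and receives nothing: payoff = $0.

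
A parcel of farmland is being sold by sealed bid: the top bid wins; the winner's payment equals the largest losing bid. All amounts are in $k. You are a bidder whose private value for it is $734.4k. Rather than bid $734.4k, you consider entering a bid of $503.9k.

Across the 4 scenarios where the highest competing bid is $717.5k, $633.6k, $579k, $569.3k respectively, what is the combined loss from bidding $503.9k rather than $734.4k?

$438.2k

The deviation costs you only when the competing bid falls strictly between $503.9k and $734.4k; elsewhere both bids give the same outcome.
$717.5k: truthful payoff $16.9k, deviation payoff $0k → loss $16.9k.
$633.6k: truthful payoff $100.8k, deviation payoff $0k → loss $100.8k.
$579k: truthful payoff $155.4k, deviation payoff $0k → loss $155.4k.
$569.3k: truthful payoff $165.1k, deviation payoff $0k → loss $165.1k.
Total loss = $16.9k + $100.8k + $155.4k + $165.1k = $438.2k.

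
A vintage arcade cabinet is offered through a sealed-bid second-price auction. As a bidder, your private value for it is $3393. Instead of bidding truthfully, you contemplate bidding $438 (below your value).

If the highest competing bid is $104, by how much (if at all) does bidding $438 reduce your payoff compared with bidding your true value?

Bidding your value $3393: you win (since $3393 > $104) and pay $104. Payoff $3289.
Bidding $438: you win and pay $104. Payoff $3393 − $104 = $3289.
Difference = $3289 − $3289 = $0; both bids lead to the same outcome because the competing bid is below both your value and your alternative bid.
Truthful bidding weakly dominates here: raising your bid can only win items priced above your value, and lowering it can only forfeit items priced below.

$0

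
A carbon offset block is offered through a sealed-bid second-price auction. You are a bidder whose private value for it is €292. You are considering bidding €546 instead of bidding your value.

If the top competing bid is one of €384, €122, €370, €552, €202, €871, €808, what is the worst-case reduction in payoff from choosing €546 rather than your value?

€384: truthful gives €0, deviation gives −€92 → loss €92.
€122: same outcome either way → loss €0.
€370: truthful gives €0, deviation gives −€78 → loss €78.
€552: same outcome either way → loss €0.
€202: same outcome either way → loss €0.
€871: same outcome either way → loss €0.
€808: same outcome either way → loss €0.
Maximum loss: €92.

€92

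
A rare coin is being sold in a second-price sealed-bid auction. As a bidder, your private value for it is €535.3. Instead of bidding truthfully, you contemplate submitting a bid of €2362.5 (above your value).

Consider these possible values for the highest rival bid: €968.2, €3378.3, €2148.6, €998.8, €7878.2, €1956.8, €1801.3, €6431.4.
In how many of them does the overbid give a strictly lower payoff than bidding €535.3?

5

The deviation hurts exactly when the highest competing bid lies strictly between €535.3 and €2362.5 — overbidding then wins at a price above your value.
€968.2: inside the interval → strictly worse (loss €432.9).
€3378.3: above both → same outcome either way.
€2148.6: inside the interval → strictly worse (loss €1613.3).
€998.8: inside the interval → strictly worse (loss €463.5).
€7878.2: above both → same outcome either way.
€1956.8: inside the interval → strictly worse (loss €1421.5).
€1801.3: inside the interval → strictly worse (loss €1266).
€6431.4: above both → same outcome either way.
Count: 5.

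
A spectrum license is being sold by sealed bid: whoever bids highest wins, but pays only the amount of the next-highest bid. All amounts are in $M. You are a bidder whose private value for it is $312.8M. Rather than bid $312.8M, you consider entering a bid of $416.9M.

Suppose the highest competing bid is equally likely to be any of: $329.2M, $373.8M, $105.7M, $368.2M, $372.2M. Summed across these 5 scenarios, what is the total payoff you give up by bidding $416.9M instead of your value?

The deviation costs you only when the competing bid falls strictly between $312.8M and $416.9M; elsewhere both bids give the same outcome.
$329.2M: truthful payoff $0M, deviation payoff −$16.4M → loss $16.4M.
$373.8M: truthful payoff $0M, deviation payoff −$61M → loss $61M.
$105.7M: outcomes coincide → loss $0M.
$368.2M: truthful payoff $0M, deviation payoff −$55.4M → loss $55.4M.
$372.2M: truthful payoff $0M, deviation payoff −$59.4M → loss $59.4M.
Total loss = $16.4M + $61M + $55.4M + $59.4M = $192.2M.
Because the price is fixed by the runner-up's bid, deviating from your value can only change a good outcome into a bad one — never the reverse.

$192.2M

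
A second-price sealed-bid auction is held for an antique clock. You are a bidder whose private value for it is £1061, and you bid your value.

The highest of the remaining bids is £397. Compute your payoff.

£664

Your bid £1061 exceeds the highest competing bid £397, so you win.
In a second-price auction the winner pays the second-highest bid, £397.
Payoff = value − price = £1061 − £397 = £664.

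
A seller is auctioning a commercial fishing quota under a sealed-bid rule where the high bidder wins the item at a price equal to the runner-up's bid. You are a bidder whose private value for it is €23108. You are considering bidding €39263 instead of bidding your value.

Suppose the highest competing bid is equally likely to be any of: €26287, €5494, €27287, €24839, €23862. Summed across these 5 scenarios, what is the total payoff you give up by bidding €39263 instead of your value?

€9843

The deviation costs you only when the competing bid falls strictly between €23108 and €39263; elsewhere both bids give the same outcome.
€26287: truthful payoff €0, deviation payoff −€3179 → loss €3179.
€5494: outcomes coincide → loss €0.
€27287: truthful payoff €0, deviation payoff −€4179 → loss €4179.
€24839: truthful payoff €0, deviation payoff −€1731 → loss €1731.
€23862: truthful payoff €0, deviation payoff −€754 → loss €754.
Total loss = €3179 + €4179 + €1731 + €754 = €9843.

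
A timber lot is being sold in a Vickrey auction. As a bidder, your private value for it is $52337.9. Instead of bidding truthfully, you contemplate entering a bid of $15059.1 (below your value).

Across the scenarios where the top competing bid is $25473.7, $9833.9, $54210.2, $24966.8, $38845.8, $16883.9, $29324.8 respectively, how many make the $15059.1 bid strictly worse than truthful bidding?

The deviation hurts exactly when the highest competing bid lies strictly between $15059.1 and $52337.9 — underbidding then forfeits a profitable win.
$25473.7: inside the interval → strictly worse (loss $26864.2).
$9833.9: below both → same outcome either way.
$54210.2: above both → same outcome either way.
$24966.8: inside the interval → strictly worse (loss $27371.1).
$38845.8: inside the interval → strictly worse (loss $13492.1).
$16883.9: inside the interval → strictly worse (loss $35454).
$29324.8: inside the interval → strictly worse (loss $23013.1).
Count: 5.

5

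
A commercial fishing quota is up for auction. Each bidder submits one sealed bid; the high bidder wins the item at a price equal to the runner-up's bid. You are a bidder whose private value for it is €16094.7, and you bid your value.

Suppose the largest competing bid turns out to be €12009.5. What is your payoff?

€4085.2

Your bid €16094.7 exceeds the highest competing bid €12009.5, so you win.
In a second-price auction the winner pays the second-highest bid, €12009.5.
Payoff = value − price = €16094.7 − €12009.5 = €4085.2.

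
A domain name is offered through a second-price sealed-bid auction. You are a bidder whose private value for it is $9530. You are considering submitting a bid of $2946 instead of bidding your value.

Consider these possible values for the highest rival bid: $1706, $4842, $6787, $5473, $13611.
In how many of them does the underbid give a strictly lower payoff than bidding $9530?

3

The deviation hurts exactly when the highest competing bid lies strictly between $2946 and $9530 — underbidding then forfeits a profitable win.
$1706: below both → same outcome either way.
$4842: inside the interval → strictly worse (loss $4688).
$6787: inside the interval → strictly worse (loss $2743).
$5473: inside the interval → strictly worse (loss $4057).
$13611: above both → same outcome either way.
Count: 3.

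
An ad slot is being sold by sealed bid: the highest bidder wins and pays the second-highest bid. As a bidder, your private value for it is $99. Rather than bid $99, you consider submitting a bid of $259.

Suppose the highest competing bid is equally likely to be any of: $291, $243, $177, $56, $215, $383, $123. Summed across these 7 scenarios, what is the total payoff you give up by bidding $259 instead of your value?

$362

The deviation costs you only when the competing bid falls strictly between $99 and $259; elsewhere both bids give the same outcome.
$291: outcomes coincide → loss $0.
$243: truthful payoff $0, deviation payoff −$144 → loss $144.
$177: truthful payoff $0, deviation payoff −$78 → loss $78.
$56: outcomes coincide → loss $0.
$215: truthful payoff $0, deviation payoff −$116 → loss $116.
$383: outcomes coincide → loss $0.
$123: truthful payoff $0, deviation payoff −$24 → loss $24.
Total loss = $144 + $78 + $116 + $24 = $362.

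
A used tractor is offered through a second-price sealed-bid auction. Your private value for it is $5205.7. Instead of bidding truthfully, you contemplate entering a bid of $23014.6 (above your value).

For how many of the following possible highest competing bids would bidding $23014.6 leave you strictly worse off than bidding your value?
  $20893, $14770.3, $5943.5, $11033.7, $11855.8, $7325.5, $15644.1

The deviation hurts exactly when the highest competing bid lies strictly between $5205.7 and $23014.6 — overbidding then wins at a price above your value.
$20893: inside the interval → strictly worse (loss $15687.3).
$14770.3: inside the interval → strictly worse (loss $9564.6).
$5943.5: inside the interval → strictly worse (loss $737.8).
$11033.7: inside the interval → strictly worse (loss $5828).
$11855.8: inside the interval → strictly worse (loss $6650.1).
$7325.5: inside the interval → strictly worse (loss $2119.8).
$15644.1: inside the interval → strictly worse (loss $10438.4).
Count: 7.

7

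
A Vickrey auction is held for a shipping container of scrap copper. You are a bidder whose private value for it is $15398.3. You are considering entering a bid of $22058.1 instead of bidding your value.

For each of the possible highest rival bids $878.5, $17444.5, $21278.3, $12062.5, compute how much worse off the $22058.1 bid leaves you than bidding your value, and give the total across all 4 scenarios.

$7926.2

The deviation costs you only when the competing bid falls strictly between $15398.3 and $22058.1; elsewhere both bids give the same outcome.
$878.5: outcomes coincide → loss $0.
$17444.5: truthful payoff $0, deviation payoff −$2046.2 → loss $2046.2.
$21278.3: truthful payoff $0, deviation payoff −$5880 → loss $5880.
$12062.5: outcomes coincide → loss $0.
Total loss = $2046.2 + $5880 = $7926.2.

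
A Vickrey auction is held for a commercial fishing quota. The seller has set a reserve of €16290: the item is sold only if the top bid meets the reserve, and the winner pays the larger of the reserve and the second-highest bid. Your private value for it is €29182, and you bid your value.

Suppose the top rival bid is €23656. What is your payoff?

€5526

Your bid €29182 is the highest and exceeds the reserve.
Price = max(second-highest bid, reserve) = max(€23656, €16290) = €23656.
Payoff = €29182 − €23656 = €5526.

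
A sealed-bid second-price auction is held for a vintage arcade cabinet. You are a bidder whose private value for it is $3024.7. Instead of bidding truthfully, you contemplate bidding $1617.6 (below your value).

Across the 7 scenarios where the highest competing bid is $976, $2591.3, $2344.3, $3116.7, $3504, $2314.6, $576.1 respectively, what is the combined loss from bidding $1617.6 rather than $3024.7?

$1823.9

The deviation costs you only when the competing bid falls strictly between $1617.6 and $3024.7; elsewhere both bids give the same outcome.
$976: outcomes coincide → loss $0.
$2591.3: truthful payoff $433.4, deviation payoff $0 → loss $433.4.
$2344.3: truthful payoff $680.4, deviation payoff $0 → loss $680.4.
$3116.7: outcomes coincide → loss $0.
$3504: outcomes coincide → loss $0.
$2314.6: truthful payoff $710.1, deviation payoff $0 → loss $710.1.
$576.1: outcomes coincide → loss $0.
Total loss = $433.4 + $680.4 + $710.1 = $1823.9.
Because the price is fixed by the runner-up's bid, deviating from your value can only change a good outcome into a bad one — never the reverse.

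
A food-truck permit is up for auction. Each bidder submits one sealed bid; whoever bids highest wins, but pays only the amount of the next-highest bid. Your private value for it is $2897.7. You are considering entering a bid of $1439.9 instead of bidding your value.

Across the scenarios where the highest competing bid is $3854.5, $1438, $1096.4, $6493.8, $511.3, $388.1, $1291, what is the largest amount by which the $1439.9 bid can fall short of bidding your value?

$0

$3854.5: same outcome either way → loss $0.
$1438: same outcome either way → loss $0.
$1096.4: same outcome either way → loss $0.
$6493.8: same outcome either way → loss $0.
$511.3: same outcome either way → loss $0.
$388.1: same outcome either way → loss $0.
$1291: same outcome either way → loss $0.
Maximum loss: $0.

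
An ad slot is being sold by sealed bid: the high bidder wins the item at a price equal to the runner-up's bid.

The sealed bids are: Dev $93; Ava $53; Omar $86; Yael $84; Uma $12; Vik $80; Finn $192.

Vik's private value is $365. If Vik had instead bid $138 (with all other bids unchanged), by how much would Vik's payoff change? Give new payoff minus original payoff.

$0

The highest bid among the other bidders is $192; Vik's bid doesn't change that.
Original bid $80: Vik is not highest (top rival bid is $192); payoff $0.
Alternative bid $138: Vik is not highest (top rival bid is $192); payoff $0.
Change in payoff = $0 − ($0) = $0.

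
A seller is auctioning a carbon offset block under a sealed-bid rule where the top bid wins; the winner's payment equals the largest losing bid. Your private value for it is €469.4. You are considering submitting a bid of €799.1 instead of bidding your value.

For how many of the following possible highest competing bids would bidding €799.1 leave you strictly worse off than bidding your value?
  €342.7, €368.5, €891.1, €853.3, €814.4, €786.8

1

The deviation hurts exactly when the highest competing bid lies strictly between €469.4 and €799.1 — overbidding then wins at a price above your value.
€342.7: below both → same outcome either way.
€368.5: below both → same outcome either way.
€891.1: above both → same outcome either way.
€853.3: above both → same outcome either way.
€814.4: above both → same outcome either way.
€786.8: inside the interval → strictly worse (loss €317.4).
Count: 1.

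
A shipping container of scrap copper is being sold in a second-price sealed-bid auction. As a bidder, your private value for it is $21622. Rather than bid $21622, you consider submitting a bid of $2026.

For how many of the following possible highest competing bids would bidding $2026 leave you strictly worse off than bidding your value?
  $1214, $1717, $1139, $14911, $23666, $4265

The deviation hurts exactly when the highest competing bid lies strictly between $2026 and $21622 — underbidding then forfeits a profitable win.
$1214: below both → same outcome either way.
$1717: below both → same outcome either way.
$1139: below both → same outcome either way.
$14911: inside the interval → strictly worse (loss $6711).
$23666: above both → same outcome either way.
$4265: inside the interval → strictly worse (loss $17357).
Count: 2.

2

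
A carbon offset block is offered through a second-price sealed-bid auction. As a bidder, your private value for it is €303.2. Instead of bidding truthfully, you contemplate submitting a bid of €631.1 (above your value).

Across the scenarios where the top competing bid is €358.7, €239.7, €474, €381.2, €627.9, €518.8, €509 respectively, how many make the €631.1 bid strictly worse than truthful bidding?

6

The deviation hurts exactly when the highest competing bid lies strictly between €303.2 and €631.1 — overbidding then wins at a price above your value.
€358.7: inside the interval → strictly worse (loss €55.5).
€239.7: below both → same outcome either way.
€474: inside the interval → strictly worse (loss €170.8).
€381.2: inside the interval → strictly worse (loss €78).
€627.9: inside the interval → strictly worse (loss €324.7).
€518.8: inside the interval → strictly worse (loss €215.6).
€509: inside the interval → strictly worse (loss €205.8).
Count: 6.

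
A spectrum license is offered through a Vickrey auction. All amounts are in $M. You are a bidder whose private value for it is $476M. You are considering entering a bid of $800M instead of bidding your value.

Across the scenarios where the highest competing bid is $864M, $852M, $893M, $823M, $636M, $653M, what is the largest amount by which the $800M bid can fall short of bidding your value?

$864M: same outcome either way → loss $0M.
$852M: same outcome either way → loss $0M.
$893M: same outcome either way → loss $0M.
$823M: same outcome either way → loss $0M.
$636M: truthful gives $0M, deviation gives −$160M → loss $160M.
$653M: truthful gives $0M, deviation gives −$177M → loss $177M.
Maximum loss: $177M.

$177M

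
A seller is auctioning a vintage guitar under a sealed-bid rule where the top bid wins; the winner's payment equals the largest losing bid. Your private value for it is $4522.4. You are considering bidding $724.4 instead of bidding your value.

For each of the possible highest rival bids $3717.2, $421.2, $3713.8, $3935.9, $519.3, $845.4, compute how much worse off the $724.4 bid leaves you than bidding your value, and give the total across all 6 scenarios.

$5877.3

The deviation costs you only when the competing bid falls strictly between $724.4 and $4522.4; elsewhere both bids give the same outcome.
$3717.2: truthful payoff $805.2, deviation payoff $0 → loss $805.2.
$421.2: outcomes coincide → loss $0.
$3713.8: truthful payoff $808.6, deviation payoff $0 → loss $808.6.
$3935.9: truthful payoff $586.5, deviation payoff $0 → loss $586.5.
$519.3: outcomes coincide → loss $0.
$845.4: truthful payoff $3677, deviation payoff $0 → loss $3677.
Total loss = $805.2 + $808.6 + $586.5 + $3677 = $5877.3.
Truthful bidding weakly dominates here: raising your bid can only win items priced above your value, and lowering it can only forfeit items priced below.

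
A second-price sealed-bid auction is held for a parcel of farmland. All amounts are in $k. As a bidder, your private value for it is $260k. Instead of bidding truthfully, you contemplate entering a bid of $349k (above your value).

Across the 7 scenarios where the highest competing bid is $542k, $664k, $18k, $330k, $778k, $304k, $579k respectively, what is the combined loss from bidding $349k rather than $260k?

$114k

The deviation costs you only when the competing bid falls strictly between $260k and $349k; elsewhere both bids give the same outcome.
$542k: outcomes coincide → loss $0k.
$664k: outcomes coincide → loss $0k.
$18k: outcomes coincide → loss $0k.
$330k: truthful payoff $0k, deviation payoff −$70k → loss $70k.
$778k: outcomes coincide → loss $0k.
$304k: truthful payoff $0k, deviation payoff −$44k → loss $44k.
$579k: outcomes coincide → loss $0k.
Total loss = $70k + $44k = $114k.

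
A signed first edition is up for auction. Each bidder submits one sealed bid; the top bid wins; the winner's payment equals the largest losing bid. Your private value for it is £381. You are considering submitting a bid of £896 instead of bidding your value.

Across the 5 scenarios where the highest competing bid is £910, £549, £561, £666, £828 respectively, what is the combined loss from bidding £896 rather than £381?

The deviation costs you only when the competing bid falls strictly between £381 and £896; elsewhere both bids give the same outcome.
£910: outcomes coincide → loss £0.
£549: truthful payoff £0, deviation payoff −£168 → loss £168.
£561: truthful payoff £0, deviation payoff −£180 → loss £180.
£666: truthful payoff £0, deviation payoff −£285 → loss £285.
£828: truthful payoff £0, deviation payoff −£447 → loss £447.
Total loss = £168 + £180 + £285 + £447 = £1080.

£1080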